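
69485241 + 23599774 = 93085015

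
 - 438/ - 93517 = 438/93517  =  0.00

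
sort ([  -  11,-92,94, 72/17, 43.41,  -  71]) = [-92,-71,  -  11, 72/17,  43.41, 94]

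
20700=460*45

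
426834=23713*18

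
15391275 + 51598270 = 66989545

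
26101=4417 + 21684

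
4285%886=741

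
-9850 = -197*50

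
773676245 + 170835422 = 944511667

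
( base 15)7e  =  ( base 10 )119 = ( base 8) 167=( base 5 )434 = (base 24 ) 4N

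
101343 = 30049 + 71294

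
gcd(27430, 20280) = 130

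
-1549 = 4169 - 5718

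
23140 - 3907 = 19233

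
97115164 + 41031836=138147000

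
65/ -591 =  - 65/591 = -  0.11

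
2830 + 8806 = 11636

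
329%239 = 90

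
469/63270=469/63270=0.01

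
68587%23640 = 21307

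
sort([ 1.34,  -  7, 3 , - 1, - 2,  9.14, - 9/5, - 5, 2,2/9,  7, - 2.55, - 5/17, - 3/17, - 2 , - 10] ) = [ - 10, - 7, - 5, - 2.55 ,- 2,-2, - 9/5, - 1, - 5/17, - 3/17,2/9  ,  1.34, 2,3 , 7 , 9.14] 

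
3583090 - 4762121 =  - 1179031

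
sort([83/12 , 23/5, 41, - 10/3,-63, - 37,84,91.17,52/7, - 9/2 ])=[ - 63  ,- 37, - 9/2 , - 10/3,23/5,83/12, 52/7, 41, 84 , 91.17 ]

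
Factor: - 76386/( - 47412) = 2^( - 1 )*3^( - 2)*29^1=29/18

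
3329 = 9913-6584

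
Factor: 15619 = 15619^1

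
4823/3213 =689/459= 1.50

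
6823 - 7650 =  - 827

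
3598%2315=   1283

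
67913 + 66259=134172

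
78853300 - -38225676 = 117078976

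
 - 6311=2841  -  9152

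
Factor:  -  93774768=- 2^4*3^1*127^1*15383^1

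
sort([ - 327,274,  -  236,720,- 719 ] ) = [-719,  -  327, - 236,274 , 720]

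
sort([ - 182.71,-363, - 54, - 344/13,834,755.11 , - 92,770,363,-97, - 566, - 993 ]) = [ - 993, - 566,-363,-182.71, - 97,-92 ,  -  54, - 344/13 , 363, 755.11 , 770,  834]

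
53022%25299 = 2424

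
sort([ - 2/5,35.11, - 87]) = [ - 87, - 2/5,35.11]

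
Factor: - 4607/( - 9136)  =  2^(-4 ) * 17^1*271^1*571^( - 1)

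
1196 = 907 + 289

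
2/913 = 2/913 = 0.00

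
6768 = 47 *144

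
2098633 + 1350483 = 3449116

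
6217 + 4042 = 10259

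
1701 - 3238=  - 1537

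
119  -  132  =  - 13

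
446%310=136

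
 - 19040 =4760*(-4 )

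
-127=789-916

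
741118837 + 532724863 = 1273843700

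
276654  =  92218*3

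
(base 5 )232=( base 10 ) 67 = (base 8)103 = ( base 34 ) 1X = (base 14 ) 4B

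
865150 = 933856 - 68706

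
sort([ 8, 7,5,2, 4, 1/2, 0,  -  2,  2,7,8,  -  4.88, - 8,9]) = [ - 8, - 4.88, - 2, 0, 1/2, 2, 2 , 4 , 5, 7, 7,8,8, 9 ] 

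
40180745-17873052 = 22307693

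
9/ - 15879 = -1 + 5290/5293=- 0.00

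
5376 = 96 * 56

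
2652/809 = 3+225/809 =3.28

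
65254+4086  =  69340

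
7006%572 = 142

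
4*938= 3752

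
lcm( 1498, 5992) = 5992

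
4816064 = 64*75251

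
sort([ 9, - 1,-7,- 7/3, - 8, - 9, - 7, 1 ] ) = [ - 9, - 8, - 7, - 7, - 7/3,-1, 1, 9]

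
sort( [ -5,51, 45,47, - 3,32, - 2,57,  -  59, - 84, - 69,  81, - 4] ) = [ - 84 , - 69, - 59, - 5, - 4,- 3,  -  2, 32,45, 47, 51, 57,81 ] 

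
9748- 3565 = 6183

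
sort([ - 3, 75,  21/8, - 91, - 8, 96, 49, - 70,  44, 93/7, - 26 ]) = [ - 91,- 70, - 26,  -  8, - 3 , 21/8,93/7, 44 , 49,75,96]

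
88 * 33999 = 2991912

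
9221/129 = 9221/129 = 71.48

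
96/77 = 1 + 19/77 = 1.25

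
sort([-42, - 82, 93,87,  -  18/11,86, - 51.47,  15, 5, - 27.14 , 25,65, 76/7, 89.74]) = [ - 82, - 51.47, - 42, - 27.14, - 18/11, 5, 76/7,15, 25,65, 86, 87, 89.74, 93 ]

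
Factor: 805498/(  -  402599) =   -  2^1*367^ (  -  1 )*487^1*827^1*1097^ ( - 1)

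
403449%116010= 55419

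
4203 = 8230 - 4027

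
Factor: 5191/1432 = 2^( - 3 )*29^1 = 29/8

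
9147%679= 320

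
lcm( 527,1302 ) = 22134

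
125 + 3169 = 3294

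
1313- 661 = 652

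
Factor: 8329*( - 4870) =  - 40562230 =- 2^1*5^1*487^1*8329^1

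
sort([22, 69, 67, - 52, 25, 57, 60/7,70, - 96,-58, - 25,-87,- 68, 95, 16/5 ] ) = [ - 96, - 87 , - 68, - 58,-52, - 25,16/5, 60/7,22,25, 57, 67, 69,70,95 ] 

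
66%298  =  66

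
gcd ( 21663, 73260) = 9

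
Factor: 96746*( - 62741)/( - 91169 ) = 2^1*7^1*61^2*7013^(-1 )*8963^1 = 466918522/7013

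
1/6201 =1/6201 = 0.00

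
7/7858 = 7/7858 =0.00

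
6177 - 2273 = 3904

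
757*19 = 14383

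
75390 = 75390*1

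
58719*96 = 5637024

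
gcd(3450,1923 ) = 3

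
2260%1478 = 782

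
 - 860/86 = -10 =- 10.00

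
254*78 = 19812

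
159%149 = 10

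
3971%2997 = 974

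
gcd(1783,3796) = 1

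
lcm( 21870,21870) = 21870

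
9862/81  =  121+61/81=121.75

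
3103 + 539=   3642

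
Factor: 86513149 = 86513149^1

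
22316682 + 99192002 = 121508684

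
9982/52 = 4991/26 =191.96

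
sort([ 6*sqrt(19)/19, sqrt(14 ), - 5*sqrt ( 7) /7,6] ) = [ -5*sqrt(7)/7,  6 * sqrt ( 19) /19, sqrt( 14), 6] 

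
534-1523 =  - 989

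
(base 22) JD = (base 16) 1AF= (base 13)272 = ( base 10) 431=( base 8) 657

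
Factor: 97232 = 2^4 * 59^1*103^1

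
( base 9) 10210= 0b1101001001100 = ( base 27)969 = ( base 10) 6732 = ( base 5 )203412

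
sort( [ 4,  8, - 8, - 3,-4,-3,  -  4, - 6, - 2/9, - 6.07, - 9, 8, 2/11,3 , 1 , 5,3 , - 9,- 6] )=[ - 9, - 9, - 8, - 6.07, - 6, - 6,-4, - 4, - 3, - 3,-2/9,2/11 , 1, 3,3, 4, 5, 8,8]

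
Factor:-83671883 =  - 31^1 * 2699093^1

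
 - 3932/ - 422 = 9 + 67/211= 9.32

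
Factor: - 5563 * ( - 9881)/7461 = 3^( - 2)*41^1*241^1*829^( - 1)*5563^1 = 54968003/7461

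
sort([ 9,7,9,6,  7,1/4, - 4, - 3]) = [ - 4,-3,1/4, 6,7,7 , 9, 9]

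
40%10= 0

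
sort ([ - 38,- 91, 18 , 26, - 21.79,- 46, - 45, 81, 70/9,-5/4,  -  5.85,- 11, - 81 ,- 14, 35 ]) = [- 91, - 81,  -  46,  -  45 , - 38,- 21.79, - 14, - 11, - 5.85  , -5/4, 70/9, 18,26,35, 81 ] 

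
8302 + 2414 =10716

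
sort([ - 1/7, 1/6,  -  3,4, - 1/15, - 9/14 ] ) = [ - 3, - 9/14, - 1/7, - 1/15, 1/6,4 ]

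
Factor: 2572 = 2^2*643^1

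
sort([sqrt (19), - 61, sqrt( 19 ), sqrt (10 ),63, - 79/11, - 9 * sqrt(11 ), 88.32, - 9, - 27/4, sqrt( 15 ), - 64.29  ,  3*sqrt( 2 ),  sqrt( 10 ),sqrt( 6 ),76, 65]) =[ - 64.29, - 61,-9*sqrt ( 11), - 9, - 79/11, - 27/4, sqrt( 6), sqrt( 10), sqrt(10 ), sqrt( 15),3*sqrt( 2), sqrt( 19 ), sqrt( 19), 63, 65, 76,88.32]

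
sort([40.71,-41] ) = [-41,40.71 ]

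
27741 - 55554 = -27813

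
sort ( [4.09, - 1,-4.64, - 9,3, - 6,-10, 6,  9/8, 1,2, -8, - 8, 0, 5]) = [ - 10,- 9,- 8, - 8,-6, - 4.64,-1,0, 1,9/8,2,3,4.09, 5, 6 ] 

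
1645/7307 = 1645/7307 = 0.23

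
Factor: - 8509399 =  - 43^1*197893^1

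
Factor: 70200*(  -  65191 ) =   -  4576408200 = - 2^3*3^3*5^2*7^1*13^1*67^1*139^1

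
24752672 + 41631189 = 66383861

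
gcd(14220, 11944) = 4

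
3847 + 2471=6318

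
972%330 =312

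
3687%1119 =330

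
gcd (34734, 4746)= 42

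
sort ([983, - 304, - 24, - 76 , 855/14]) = [ - 304, - 76 , - 24,855/14, 983 ] 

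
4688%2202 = 284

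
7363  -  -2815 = 10178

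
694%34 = 14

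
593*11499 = 6818907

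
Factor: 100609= 100609^1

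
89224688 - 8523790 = 80700898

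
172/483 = 172/483=0.36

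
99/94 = 1 + 5/94 = 1.05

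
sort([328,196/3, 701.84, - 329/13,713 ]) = [ - 329/13,196/3, 328, 701.84, 713]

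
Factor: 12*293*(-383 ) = -2^2 * 3^1*293^1*383^1=- 1346628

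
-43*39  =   - 1677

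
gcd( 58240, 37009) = 7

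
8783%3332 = 2119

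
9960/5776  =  1 + 523/722 = 1.72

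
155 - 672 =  - 517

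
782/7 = 782/7  =  111.71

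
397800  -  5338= 392462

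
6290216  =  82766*76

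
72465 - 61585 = 10880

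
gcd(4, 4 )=4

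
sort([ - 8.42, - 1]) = [-8.42,-1]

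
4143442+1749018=5892460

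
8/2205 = 8/2205=0.00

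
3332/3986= 1666/1993 = 0.84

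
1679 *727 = 1220633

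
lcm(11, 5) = 55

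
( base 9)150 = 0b1111110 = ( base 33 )3r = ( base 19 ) 6c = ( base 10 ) 126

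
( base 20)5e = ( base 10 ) 114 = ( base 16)72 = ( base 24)4I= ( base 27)46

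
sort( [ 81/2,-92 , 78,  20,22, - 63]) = [-92,  -  63,20, 22,81/2,78 ] 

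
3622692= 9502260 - 5879568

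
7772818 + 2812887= 10585705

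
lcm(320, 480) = 960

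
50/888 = 25/444 = 0.06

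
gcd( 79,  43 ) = 1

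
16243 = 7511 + 8732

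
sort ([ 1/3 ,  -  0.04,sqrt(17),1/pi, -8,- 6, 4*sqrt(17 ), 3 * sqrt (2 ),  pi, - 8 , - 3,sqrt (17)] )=[- 8, - 8,-6, - 3,  -  0.04,1/pi,1/3, pi,sqrt(17 ), sqrt(17) , 3*  sqrt( 2 ), 4*sqrt(17 )]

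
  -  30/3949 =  - 30/3949  =  -  0.01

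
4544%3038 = 1506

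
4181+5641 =9822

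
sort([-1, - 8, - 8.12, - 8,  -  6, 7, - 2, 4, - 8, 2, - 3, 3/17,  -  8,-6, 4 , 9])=[ - 8.12, - 8,  -  8, - 8 , - 8, - 6, - 6,  -  3, - 2 ,-1,3/17, 2,4, 4,7, 9 ]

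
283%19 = 17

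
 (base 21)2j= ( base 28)25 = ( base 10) 61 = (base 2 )111101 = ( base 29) 23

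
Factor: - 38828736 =-2^6*3^2*67411^1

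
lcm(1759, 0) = 0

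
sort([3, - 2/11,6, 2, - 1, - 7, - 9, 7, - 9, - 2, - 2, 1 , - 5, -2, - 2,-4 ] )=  [ - 9, - 9, - 7, - 5, - 4, - 2,  -  2 , - 2, - 2, - 1, - 2/11, 1, 2,3,6,7 ]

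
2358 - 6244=-3886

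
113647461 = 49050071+64597390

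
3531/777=1177/259 =4.54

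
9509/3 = 9509/3 = 3169.67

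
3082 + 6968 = 10050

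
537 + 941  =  1478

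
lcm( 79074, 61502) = 553518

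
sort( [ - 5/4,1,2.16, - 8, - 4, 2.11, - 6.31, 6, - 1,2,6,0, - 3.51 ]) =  [  -  8, - 6.31, - 4, - 3.51, - 5/4, - 1,0,1 , 2,2.11,2.16,6, 6]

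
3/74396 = 3/74396=0.00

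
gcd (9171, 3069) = 9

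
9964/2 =4982 =4982.00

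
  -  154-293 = -447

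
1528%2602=1528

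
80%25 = 5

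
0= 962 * 0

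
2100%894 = 312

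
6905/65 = 106 + 3/13=106.23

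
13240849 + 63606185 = 76847034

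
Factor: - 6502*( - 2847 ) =2^1*3^1*13^1*73^1*3251^1 = 18511194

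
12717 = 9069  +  3648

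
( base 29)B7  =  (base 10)326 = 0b101000110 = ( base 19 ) h3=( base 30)aq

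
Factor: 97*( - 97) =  - 97^2 = -9409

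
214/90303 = 214/90303 = 0.00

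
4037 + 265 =4302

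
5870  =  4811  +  1059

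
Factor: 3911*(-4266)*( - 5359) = 2^1*3^3*23^1*79^1 * 233^1*3911^1 = 89411303034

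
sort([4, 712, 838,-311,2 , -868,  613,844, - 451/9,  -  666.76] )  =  [ - 868,- 666.76, - 311,-451/9, 2,4,613,  712, 838,844 ]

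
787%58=33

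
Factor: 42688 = 2^6*23^1 * 29^1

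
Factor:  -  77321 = -167^1*463^1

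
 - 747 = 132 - 879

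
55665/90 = 618+ 1/2 = 618.50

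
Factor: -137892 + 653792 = 515900 = 2^2* 5^2*7^1*11^1 * 67^1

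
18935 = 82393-63458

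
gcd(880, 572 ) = 44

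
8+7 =15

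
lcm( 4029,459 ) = 36261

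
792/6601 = 792/6601=0.12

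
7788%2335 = 783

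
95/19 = 5=5.00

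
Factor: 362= 2^1*181^1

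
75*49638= 3722850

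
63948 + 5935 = 69883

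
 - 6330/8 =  - 792 + 3/4 = - 791.25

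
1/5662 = 1/5662  =  0.00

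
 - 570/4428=-95/738= - 0.13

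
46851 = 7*6693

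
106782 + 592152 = 698934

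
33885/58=33885/58=584.22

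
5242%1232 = 314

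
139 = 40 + 99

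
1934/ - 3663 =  -1934/3663 = -  0.53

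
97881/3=32627=32627.00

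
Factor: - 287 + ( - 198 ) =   -  5^1*97^1 =-  485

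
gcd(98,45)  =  1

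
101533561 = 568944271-467410710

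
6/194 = 3/97 = 0.03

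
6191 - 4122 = 2069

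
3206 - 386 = 2820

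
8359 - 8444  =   - 85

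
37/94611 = 37/94611=0.00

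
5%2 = 1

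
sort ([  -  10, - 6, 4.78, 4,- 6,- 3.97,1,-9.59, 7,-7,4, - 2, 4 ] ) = [ - 10,  -  9.59, - 7 ,- 6,  -  6, - 3.97,-2, 1, 4 , 4,4, 4.78, 7 ]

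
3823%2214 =1609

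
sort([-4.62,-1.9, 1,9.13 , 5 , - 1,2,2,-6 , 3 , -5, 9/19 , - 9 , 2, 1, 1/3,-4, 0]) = [ - 9,-6, - 5,-4.62, - 4, - 1.9,-1,0,1/3,  9/19, 1, 1,2 , 2, 2 , 3 , 5,9.13 ]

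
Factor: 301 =7^1*43^1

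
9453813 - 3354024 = 6099789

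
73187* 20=1463740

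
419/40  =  10 + 19/40 = 10.47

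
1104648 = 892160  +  212488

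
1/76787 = 1/76787 = 0.00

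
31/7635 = 31/7635 =0.00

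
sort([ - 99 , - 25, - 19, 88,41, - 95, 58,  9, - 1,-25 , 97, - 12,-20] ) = [-99,-95, - 25, -25,-20,  -  19, - 12, - 1, 9, 41,58,88,97]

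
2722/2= 1361=1361.00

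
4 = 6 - 2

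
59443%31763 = 27680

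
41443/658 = 41443/658=62.98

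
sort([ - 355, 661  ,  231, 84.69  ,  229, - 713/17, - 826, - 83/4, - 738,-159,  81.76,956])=[ - 826, - 738, - 355, - 159,-713/17, - 83/4, 81.76, 84.69,229, 231, 661, 956]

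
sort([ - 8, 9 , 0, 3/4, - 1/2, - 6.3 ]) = [ - 8, - 6.3, - 1/2, 0, 3/4,9]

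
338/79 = 338/79 = 4.28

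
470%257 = 213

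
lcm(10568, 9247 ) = 73976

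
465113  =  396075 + 69038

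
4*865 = 3460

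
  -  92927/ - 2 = 92927/2 = 46463.50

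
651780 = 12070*54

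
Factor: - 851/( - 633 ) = 3^(-1)*23^1*37^1*211^(  -  1) 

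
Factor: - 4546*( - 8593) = 2^1*13^1*661^1*2273^1 = 39063778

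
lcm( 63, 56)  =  504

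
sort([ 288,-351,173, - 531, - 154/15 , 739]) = [-531, - 351, - 154/15, 173, 288 , 739 ]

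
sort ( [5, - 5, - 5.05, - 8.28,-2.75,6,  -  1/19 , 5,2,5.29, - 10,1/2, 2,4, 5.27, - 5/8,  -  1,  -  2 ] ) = [-10, - 8.28,-5.05, - 5,  -  2.75, - 2, - 1, - 5/8 , - 1/19,  1/2,2, 2,  4,  5,5,  5.27,5.29,  6 ] 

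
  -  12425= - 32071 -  - 19646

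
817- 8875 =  - 8058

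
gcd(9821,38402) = 7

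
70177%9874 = 1059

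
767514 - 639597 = 127917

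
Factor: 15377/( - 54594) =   -  2^(-1)*3^(-4) * 337^(-1) * 15377^1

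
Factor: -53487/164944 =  - 2^( - 4)*3^3*7^1*13^( -2)*61^( - 1 )*283^1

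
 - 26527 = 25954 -52481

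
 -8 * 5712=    -45696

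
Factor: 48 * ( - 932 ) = -2^6* 3^1*233^1 = - 44736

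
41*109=4469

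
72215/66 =6565/6 = 1094.17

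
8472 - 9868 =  - 1396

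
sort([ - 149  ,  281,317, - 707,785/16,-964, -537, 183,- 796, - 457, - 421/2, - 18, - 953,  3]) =[ - 964 ,-953, - 796, - 707, - 537,-457,-421/2,-149, - 18,3,785/16,183, 281, 317] 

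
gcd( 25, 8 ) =1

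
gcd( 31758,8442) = 402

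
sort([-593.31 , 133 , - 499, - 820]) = [ - 820, -593.31, - 499, 133 ] 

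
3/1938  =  1/646 = 0.00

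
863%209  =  27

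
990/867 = 330/289=1.14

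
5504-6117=- 613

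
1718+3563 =5281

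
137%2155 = 137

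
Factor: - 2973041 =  - 277^1*10733^1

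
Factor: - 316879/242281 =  - 13^ (- 1 )*18637^(-1 )*316879^1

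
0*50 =0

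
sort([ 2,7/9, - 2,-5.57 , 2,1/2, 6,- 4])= [ - 5.57, - 4,  -  2, 1/2,7/9,  2,2,6]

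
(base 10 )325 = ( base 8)505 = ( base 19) h2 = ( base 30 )AP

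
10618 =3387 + 7231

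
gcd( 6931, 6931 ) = 6931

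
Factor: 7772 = 2^2*29^1*67^1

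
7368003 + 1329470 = 8697473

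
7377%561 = 84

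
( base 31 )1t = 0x3c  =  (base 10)60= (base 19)33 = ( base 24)2c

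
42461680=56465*752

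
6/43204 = 3/21602= 0.00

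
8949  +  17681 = 26630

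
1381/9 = 153 + 4/9 = 153.44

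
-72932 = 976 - 73908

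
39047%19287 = 473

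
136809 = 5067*27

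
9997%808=301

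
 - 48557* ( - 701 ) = 34038457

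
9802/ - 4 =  - 2451 + 1/2 = -2450.50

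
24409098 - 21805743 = 2603355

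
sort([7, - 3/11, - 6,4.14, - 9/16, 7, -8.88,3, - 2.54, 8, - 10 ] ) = [-10, - 8.88  , - 6, - 2.54,-9/16,-3/11, 3, 4.14,7, 7  ,  8]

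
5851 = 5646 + 205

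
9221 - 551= 8670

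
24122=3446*7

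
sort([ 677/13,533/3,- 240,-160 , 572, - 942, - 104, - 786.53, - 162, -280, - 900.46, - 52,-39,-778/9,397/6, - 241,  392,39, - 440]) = [ - 942,-900.46, - 786.53, - 440,-280, - 241 , - 240,  -  162,-160,-104,-778/9, - 52, - 39, 39, 677/13,397/6,533/3, 392, 572] 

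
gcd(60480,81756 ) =108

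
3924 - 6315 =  - 2391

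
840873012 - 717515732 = 123357280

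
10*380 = 3800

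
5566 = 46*121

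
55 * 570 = 31350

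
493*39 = 19227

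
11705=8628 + 3077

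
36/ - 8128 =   -  9/2032=- 0.00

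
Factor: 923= 13^1*71^1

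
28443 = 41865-13422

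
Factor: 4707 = 3^2*523^1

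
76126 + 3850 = 79976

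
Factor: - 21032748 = - 2^2 * 3^2* 11^1*53113^1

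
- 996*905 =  - 901380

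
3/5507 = 3/5507 = 0.00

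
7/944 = 7/944  =  0.01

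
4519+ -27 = 4492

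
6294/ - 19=- 6294/19 = - 331.26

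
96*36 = 3456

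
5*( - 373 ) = -1865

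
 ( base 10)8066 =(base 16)1F82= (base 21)i62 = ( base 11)6073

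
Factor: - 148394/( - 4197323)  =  2^1*13^(- 1 ) * 74197^1*322871^( - 1 ) 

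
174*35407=6160818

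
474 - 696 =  - 222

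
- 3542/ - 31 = 114  +  8/31 = 114.26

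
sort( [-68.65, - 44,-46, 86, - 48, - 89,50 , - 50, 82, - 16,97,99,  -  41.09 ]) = [-89,-68.65,-50,- 48,  -  46, - 44,-41.09 , - 16,50,82,  86, 97,99]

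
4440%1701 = 1038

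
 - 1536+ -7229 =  - 8765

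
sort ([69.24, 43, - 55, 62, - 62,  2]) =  [ - 62, - 55, 2, 43,62, 69.24]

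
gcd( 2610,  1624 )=58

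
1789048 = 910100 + 878948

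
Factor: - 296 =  - 2^3*37^1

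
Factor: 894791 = 894791^1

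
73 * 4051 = 295723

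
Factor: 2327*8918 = 2^1*7^3*13^2*179^1 =20752186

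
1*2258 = 2258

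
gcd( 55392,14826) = 6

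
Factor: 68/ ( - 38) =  - 2^1*17^1*19^( - 1) = - 34/19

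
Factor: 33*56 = 2^3*3^1*7^1*11^1 = 1848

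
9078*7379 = 66986562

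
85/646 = 5/38 = 0.13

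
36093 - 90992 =-54899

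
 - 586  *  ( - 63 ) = 36918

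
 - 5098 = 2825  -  7923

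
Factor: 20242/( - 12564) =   -  2^( - 1)*3^ ( - 2) *29^1 = - 29/18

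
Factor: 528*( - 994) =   -  2^5 * 3^1 *7^1*11^1*71^1 = -524832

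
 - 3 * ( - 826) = 2478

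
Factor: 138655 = 5^1*11^1*2521^1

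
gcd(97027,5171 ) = 1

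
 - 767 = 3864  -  4631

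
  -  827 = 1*( - 827) 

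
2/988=1/494 = 0.00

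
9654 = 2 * 4827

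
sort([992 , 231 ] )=[231, 992]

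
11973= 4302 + 7671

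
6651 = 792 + 5859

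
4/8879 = 4/8879 = 0.00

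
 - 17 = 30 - 47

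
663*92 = 60996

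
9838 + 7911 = 17749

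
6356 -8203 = -1847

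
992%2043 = 992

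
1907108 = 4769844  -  2862736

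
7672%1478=282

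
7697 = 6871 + 826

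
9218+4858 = 14076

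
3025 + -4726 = - 1701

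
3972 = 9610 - 5638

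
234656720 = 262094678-27437958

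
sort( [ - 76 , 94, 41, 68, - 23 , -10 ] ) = [ - 76, - 23, - 10, 41, 68, 94 ] 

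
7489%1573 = 1197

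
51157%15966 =3259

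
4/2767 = 4/2767  =  0.00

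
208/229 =208/229 = 0.91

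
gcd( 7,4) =1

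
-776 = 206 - 982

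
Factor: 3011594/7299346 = 1319^( - 1)*2767^(  -  1 )*1505797^1= 1505797/3649673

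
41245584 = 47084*876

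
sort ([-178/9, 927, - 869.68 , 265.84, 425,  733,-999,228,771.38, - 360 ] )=[ - 999, - 869.68,  -  360, - 178/9, 228, 265.84,425, 733, 771.38, 927]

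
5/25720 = 1/5144 = 0.00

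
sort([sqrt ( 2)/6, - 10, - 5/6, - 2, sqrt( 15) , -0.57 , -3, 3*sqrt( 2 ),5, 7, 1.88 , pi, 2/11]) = [ - 10,-3, - 2,- 5/6,  -  0.57, 2/11,sqrt( 2 ) /6, 1.88,pi,sqrt(15 ),3 *sqrt(2 ),5,7] 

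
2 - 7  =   - 5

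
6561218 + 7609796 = 14171014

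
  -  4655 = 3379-8034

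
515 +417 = 932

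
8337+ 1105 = 9442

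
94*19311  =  1815234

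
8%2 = 0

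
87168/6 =14528 =14528.00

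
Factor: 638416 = 2^4*39901^1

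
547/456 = 547/456=   1.20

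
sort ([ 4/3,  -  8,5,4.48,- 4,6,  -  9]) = [ - 9, - 8, - 4, 4/3 , 4.48,5,6]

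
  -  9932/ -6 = 4966/3 = 1655.33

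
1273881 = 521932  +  751949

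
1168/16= 73 = 73.00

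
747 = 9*83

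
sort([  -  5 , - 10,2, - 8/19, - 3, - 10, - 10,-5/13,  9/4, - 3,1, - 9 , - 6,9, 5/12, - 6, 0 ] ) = [ - 10, - 10,  -  10, - 9, - 6, - 6,-5, - 3 , - 3, - 8/19, - 5/13,  0 , 5/12,1 , 2, 9/4,9]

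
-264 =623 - 887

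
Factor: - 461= - 461^1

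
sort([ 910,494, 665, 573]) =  [494,  573,  665, 910 ]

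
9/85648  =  9/85648  =  0.00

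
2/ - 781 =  - 1+779/781 = - 0.00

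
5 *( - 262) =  - 1310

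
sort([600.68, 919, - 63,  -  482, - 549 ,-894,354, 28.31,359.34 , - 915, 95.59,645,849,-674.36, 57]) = [ - 915, - 894, - 674.36, - 549, - 482, - 63, 28.31,57, 95.59, 354,359.34,600.68,  645,849 , 919] 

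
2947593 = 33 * 89321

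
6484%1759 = 1207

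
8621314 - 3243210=5378104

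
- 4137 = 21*( - 197 ) 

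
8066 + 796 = 8862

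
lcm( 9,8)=72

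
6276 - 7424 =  - 1148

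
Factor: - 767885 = -5^1* 19^1*59^1*137^1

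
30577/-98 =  -313 + 97/98 = -  312.01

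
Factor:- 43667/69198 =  - 2^( - 1)*3^ ( - 1 ) * 13^1*19^(-1 )*607^ ( - 1)*3359^1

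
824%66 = 32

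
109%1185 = 109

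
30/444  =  5/74=0.07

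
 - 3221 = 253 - 3474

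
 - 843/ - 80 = 843/80  =  10.54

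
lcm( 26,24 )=312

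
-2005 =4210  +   - 6215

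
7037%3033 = 971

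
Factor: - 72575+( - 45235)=-2^1*3^2*5^1*7^1*11^1*17^1=- 117810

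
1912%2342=1912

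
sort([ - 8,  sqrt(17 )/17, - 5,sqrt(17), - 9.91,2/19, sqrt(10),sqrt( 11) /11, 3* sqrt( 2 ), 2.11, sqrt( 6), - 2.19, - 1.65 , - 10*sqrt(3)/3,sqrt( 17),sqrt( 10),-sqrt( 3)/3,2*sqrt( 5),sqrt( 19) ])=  [ - 9.91, - 8, - 10*sqrt( 3)/3, - 5, - 2.19, - 1.65, - sqrt( 3)/3,2/19,sqrt (17)/17, sqrt (11) /11, 2.11, sqrt( 6 ),sqrt( 10),sqrt( 10), sqrt( 17),sqrt( 17),3*sqrt( 2 )  ,  sqrt( 19),2* sqrt ( 5 ) ]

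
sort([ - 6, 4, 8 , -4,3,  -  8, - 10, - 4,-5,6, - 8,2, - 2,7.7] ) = [ - 10, - 8, - 8, - 6, - 5 ,  -  4, -4, - 2, 2,3,4, 6,7.7,8] 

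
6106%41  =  38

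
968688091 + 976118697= 1944806788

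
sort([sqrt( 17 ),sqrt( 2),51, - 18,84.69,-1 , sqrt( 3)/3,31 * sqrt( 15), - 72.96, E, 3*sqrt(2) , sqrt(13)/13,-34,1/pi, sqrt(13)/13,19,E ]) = [-72.96,-34,-18 ,-1,sqrt(13 ) /13 , sqrt(13)/13,  1/pi,  sqrt( 3)/3, sqrt ( 2 ),  E, E, sqrt(17 ) , 3*sqrt ( 2),19,51,84.69 , 31 * sqrt(15 ) ]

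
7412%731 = 102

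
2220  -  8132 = - 5912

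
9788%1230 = 1178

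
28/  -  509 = - 1+481/509 = -0.06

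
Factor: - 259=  -7^1* 37^1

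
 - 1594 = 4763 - 6357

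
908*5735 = 5207380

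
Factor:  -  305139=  - 3^1*37^1*2749^1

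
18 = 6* 3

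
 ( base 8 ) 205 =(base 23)5I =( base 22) 61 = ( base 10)133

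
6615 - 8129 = - 1514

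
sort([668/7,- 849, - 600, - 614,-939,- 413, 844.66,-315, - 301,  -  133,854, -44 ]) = [ - 939, - 849,-614, - 600,  -  413, -315, - 301,-133,-44,668/7,844.66, 854]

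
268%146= 122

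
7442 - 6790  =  652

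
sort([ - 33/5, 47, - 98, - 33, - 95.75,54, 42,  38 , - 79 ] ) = [-98, - 95.75, - 79 , - 33, - 33/5, 38,42,47,54 ] 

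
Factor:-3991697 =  - 1409^1 * 2833^1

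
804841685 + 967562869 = 1772404554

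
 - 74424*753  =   - 56041272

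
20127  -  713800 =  - 693673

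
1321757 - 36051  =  1285706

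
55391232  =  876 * 63232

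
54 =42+12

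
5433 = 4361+1072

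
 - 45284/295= - 45284/295 = - 153.51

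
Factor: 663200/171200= 2^( - 1)*107^ (-1 )*829^1 = 829/214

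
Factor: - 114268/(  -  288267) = 2^2*3^( - 1 )*11^1*37^( - 1) = 44/111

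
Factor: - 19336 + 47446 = 2^1*3^1*5^1  *  937^1 = 28110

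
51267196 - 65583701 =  - 14316505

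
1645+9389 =11034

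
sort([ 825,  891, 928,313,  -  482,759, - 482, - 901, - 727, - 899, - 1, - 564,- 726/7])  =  [ - 901, - 899, - 727, - 564, - 482, - 482, - 726/7, - 1,313,759,  825, 891,928 ] 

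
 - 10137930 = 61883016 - 72020946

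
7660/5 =1532= 1532.00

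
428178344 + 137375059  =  565553403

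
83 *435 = 36105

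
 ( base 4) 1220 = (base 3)10212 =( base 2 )1101000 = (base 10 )104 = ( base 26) 40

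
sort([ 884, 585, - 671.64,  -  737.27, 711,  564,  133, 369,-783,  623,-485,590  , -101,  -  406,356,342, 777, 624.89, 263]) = [-783 , - 737.27  , - 671.64, - 485, - 406,  -  101,133,263,342,  356 , 369,564,585,590, 623,624.89,711 , 777, 884]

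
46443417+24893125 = 71336542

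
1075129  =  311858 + 763271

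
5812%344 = 308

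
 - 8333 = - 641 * 13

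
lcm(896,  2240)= 4480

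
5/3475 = 1/695 = 0.00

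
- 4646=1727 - 6373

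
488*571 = 278648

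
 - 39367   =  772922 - 812289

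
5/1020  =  1/204= 0.00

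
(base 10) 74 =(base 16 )4A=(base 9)82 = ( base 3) 2202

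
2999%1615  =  1384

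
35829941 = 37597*953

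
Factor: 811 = 811^1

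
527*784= 413168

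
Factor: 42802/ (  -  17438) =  - 21401/8719 =- 8719^(- 1) *21401^1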